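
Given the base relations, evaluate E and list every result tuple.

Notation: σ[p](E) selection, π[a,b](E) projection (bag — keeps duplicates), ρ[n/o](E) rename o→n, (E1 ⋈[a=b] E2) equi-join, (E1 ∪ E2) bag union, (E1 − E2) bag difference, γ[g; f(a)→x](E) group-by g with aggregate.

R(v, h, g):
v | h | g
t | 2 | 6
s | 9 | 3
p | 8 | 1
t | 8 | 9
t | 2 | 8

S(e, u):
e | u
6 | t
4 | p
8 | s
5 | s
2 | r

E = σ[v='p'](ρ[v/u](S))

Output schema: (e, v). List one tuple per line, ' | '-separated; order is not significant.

Row counts bottom-up:
  S → 5
  ρ[v/u](S) → 5
  σ[v='p'](ρ[v/u](S)) → 1

== RESULT ==
e | v
4 | p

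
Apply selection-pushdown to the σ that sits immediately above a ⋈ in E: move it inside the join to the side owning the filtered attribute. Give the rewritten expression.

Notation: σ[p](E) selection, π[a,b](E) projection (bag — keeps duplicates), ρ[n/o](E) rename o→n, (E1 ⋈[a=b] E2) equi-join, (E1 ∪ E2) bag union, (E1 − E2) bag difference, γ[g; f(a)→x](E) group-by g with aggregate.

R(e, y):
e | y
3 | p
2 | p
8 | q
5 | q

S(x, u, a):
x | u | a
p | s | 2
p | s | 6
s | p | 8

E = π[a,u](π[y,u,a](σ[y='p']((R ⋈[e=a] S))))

σ filters on y, owned by the left side.
E' = π[a,u](π[y,u,a]((σ[y='p'](R) ⋈[e=a] S)))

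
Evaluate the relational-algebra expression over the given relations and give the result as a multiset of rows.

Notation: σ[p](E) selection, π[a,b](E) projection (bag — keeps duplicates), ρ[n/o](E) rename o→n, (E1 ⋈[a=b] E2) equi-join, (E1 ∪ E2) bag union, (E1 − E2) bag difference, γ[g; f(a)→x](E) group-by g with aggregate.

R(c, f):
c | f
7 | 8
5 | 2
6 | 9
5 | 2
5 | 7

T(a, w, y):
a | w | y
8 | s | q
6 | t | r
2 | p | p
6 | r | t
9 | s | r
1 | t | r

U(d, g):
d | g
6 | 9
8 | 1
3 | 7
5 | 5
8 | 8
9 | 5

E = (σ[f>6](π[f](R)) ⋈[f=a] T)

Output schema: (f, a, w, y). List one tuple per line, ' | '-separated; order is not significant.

Row counts bottom-up:
  R → 5
  π[f](R) → 5
  σ[f>6](π[f](R)) → 3
  T → 6
  (σ[f>6](π[f](R)) ⋈[f=a] T) → 2

== RESULT ==
f | a | w | y
8 | 8 | s | q
9 | 9 | s | r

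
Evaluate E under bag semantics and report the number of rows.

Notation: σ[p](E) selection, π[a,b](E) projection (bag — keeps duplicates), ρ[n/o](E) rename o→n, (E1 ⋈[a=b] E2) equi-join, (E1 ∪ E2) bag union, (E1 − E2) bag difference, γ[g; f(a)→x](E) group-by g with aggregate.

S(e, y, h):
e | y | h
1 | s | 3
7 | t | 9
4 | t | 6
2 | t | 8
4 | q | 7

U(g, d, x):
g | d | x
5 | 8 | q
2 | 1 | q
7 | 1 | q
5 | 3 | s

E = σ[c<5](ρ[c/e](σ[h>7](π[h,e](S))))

Row counts bottom-up:
  S → 5
  π[h,e](S) → 5
  σ[h>7](π[h,e](S)) → 2
  ρ[c/e](σ[h>7](π[h,e](S))) → 2
  σ[c<5](ρ[c/e](σ[h>7](π[h,e](S)))) → 1

|E| = 1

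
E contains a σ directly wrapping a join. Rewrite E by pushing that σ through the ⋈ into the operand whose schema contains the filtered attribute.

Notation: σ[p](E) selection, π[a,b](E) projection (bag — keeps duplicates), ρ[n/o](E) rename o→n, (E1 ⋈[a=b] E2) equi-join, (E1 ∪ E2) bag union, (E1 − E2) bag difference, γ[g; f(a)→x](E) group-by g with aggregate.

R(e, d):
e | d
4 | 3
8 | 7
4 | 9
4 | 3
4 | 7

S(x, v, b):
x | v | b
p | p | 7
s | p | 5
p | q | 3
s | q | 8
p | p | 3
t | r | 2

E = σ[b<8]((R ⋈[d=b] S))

σ filters on b, owned by the right side.
E' = (R ⋈[d=b] σ[b<8](S))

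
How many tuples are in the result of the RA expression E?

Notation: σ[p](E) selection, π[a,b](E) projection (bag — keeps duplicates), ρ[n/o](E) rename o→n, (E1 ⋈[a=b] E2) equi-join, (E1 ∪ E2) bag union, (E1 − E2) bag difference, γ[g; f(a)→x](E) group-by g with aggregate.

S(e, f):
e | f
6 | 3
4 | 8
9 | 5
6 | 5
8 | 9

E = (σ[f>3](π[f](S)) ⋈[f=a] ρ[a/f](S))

Subexpression sizes:
  S → 5
  π[f](S) → 5
  σ[f>3](π[f](S)) → 4
  S → 5
  ρ[a/f](S) → 5
  (σ[f>3](π[f](S)) ⋈[f=a] ρ[a/f](S)) → 6

|E| = 6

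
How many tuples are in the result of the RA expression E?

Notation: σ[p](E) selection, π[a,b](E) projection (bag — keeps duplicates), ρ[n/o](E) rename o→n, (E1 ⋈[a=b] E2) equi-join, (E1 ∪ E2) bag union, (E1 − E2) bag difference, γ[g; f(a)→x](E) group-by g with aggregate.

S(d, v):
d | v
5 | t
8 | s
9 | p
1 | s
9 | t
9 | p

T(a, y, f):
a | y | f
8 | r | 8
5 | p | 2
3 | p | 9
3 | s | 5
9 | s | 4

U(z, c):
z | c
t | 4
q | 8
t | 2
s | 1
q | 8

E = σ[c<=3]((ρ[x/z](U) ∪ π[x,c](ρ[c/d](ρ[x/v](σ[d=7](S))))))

Stepwise |·|:
  U → 5
  ρ[x/z](U) → 5
  S → 6
  σ[d=7](S) → 0
  ρ[x/v](σ[d=7](S)) → 0
  ρ[c/d](ρ[x/v](σ[d=7](S))) → 0
  π[x,c](ρ[c/d](ρ[x/v](σ[d=7](S)))) → 0
  (ρ[x/z](U) ∪ π[x,c](ρ[c/d](ρ[x/v](σ[d=7](S))))) → 5
  σ[c<=3]((ρ[x/z](U) ∪ π[x,c](ρ[c/d](ρ[x/v](σ[d=7](S)))))) → 2

|E| = 2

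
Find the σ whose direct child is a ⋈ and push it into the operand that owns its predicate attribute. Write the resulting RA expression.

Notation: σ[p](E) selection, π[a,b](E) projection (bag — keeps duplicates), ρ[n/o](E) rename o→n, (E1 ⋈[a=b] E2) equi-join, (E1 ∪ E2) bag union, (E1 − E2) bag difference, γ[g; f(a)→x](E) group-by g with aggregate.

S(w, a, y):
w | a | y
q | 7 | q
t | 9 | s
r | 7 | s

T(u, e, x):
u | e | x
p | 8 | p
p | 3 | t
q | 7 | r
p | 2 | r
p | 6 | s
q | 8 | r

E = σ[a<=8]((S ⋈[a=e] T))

σ filters on a, owned by the left side.
E' = (σ[a<=8](S) ⋈[a=e] T)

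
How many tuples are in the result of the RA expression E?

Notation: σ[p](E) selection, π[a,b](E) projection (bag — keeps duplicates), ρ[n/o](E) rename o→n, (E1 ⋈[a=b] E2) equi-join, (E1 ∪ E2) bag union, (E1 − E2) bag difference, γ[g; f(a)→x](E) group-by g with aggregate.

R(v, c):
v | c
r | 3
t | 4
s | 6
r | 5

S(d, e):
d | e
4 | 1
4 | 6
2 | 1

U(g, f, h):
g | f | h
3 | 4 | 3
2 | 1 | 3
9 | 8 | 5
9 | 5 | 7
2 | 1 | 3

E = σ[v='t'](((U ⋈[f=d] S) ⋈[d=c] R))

Per-node cardinality:
  U → 5
  S → 3
  (U ⋈[f=d] S) → 2
  R → 4
  ((U ⋈[f=d] S) ⋈[d=c] R) → 2
  σ[v='t'](((U ⋈[f=d] S) ⋈[d=c] R)) → 2

|E| = 2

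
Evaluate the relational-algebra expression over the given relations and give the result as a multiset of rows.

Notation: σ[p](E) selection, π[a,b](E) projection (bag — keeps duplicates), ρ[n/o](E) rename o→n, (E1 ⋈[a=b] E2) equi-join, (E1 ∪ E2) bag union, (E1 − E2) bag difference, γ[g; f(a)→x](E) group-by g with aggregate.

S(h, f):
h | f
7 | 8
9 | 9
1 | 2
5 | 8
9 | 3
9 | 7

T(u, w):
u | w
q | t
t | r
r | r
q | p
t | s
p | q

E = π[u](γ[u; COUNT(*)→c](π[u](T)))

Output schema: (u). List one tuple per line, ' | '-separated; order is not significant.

Subexpression sizes:
  T → 6
  π[u](T) → 6
  γ[u; COUNT(*)→c](π[u](T)) → 4
  π[u](γ[u; COUNT(*)→c](π[u](T))) → 4

== RESULT ==
u
p
q
r
t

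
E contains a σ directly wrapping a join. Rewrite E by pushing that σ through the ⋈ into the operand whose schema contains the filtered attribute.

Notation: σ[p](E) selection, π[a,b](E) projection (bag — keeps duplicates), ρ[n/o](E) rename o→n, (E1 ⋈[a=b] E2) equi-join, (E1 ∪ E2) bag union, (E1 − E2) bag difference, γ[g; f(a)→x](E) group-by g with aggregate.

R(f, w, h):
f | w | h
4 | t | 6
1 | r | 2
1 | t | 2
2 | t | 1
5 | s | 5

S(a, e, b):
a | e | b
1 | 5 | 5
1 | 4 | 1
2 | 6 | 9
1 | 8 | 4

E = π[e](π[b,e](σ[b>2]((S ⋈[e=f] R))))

σ filters on b, owned by the left side.
E' = π[e](π[b,e]((σ[b>2](S) ⋈[e=f] R)))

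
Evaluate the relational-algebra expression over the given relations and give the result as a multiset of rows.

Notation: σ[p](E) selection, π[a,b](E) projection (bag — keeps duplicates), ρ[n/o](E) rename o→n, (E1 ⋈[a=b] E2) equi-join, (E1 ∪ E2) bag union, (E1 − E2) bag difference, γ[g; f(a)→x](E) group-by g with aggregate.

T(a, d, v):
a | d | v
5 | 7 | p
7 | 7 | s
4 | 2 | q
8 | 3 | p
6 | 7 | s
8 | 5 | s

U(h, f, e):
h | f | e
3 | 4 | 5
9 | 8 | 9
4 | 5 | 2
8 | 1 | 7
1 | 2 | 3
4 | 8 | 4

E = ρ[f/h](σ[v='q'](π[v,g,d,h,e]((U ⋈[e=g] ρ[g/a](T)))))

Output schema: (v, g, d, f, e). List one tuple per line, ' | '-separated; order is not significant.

Row counts bottom-up:
  U → 6
  T → 6
  ρ[g/a](T) → 6
  (U ⋈[e=g] ρ[g/a](T)) → 3
  π[v,g,d,h,e]((U ⋈[e=g] ρ[g/a](T))) → 3
  σ[v='q'](π[v,g,d,h,e]((U ⋈[e=g] ρ[g/a](T)))) → 1
  ρ[f/h](σ[v='q'](π[v,g,d,h,e]((U ⋈[e=g] ρ[g/a](T))))) → 1

== RESULT ==
v | g | d | f | e
q | 4 | 2 | 4 | 4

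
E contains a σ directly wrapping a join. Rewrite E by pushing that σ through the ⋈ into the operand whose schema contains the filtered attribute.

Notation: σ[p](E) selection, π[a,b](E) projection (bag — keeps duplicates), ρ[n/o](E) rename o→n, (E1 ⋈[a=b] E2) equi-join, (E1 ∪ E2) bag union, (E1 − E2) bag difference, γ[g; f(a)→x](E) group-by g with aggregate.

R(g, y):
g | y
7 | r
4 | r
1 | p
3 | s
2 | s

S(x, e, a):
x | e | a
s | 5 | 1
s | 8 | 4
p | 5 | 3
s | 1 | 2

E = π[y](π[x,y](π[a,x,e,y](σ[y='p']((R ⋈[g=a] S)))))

σ filters on y, owned by the left side.
E' = π[y](π[x,y](π[a,x,e,y]((σ[y='p'](R) ⋈[g=a] S))))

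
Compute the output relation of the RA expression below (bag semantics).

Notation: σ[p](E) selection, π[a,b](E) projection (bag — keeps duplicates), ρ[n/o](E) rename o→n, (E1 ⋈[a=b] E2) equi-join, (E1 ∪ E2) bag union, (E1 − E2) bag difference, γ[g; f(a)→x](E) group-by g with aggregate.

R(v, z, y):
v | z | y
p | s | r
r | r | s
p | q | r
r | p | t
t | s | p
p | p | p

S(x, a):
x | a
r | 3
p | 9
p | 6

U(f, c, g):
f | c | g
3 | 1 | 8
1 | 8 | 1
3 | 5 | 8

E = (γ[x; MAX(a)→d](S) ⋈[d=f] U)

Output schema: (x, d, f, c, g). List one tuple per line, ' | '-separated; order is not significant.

Stepwise |·|:
  S → 3
  γ[x; MAX(a)→d](S) → 2
  U → 3
  (γ[x; MAX(a)→d](S) ⋈[d=f] U) → 2

== RESULT ==
x | d | f | c | g
r | 3 | 3 | 1 | 8
r | 3 | 3 | 5 | 8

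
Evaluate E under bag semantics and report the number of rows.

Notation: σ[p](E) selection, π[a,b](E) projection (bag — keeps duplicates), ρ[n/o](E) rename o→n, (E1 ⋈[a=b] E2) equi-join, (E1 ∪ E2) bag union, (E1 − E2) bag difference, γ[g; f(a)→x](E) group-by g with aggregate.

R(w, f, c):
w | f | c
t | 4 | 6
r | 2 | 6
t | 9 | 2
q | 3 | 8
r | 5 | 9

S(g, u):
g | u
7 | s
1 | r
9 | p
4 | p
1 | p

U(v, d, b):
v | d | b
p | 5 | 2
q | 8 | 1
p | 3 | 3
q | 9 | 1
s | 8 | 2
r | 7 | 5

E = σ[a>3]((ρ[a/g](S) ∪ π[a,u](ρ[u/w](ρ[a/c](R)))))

Subexpression sizes:
  S → 5
  ρ[a/g](S) → 5
  R → 5
  ρ[a/c](R) → 5
  ρ[u/w](ρ[a/c](R)) → 5
  π[a,u](ρ[u/w](ρ[a/c](R))) → 5
  (ρ[a/g](S) ∪ π[a,u](ρ[u/w](ρ[a/c](R)))) → 10
  σ[a>3]((ρ[a/g](S) ∪ π[a,u](ρ[u/w](ρ[a/c](R))))) → 7

|E| = 7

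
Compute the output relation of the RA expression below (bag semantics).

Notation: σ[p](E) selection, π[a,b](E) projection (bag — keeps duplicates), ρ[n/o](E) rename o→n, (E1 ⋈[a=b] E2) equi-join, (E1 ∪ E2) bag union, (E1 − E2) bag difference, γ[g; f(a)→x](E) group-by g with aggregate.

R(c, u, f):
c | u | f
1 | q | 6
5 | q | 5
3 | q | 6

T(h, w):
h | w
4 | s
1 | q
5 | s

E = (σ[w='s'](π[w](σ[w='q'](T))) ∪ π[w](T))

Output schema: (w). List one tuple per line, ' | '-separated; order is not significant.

Row counts bottom-up:
  T → 3
  σ[w='q'](T) → 1
  π[w](σ[w='q'](T)) → 1
  σ[w='s'](π[w](σ[w='q'](T))) → 0
  T → 3
  π[w](T) → 3
  (σ[w='s'](π[w](σ[w='q'](T))) ∪ π[w](T)) → 3

== RESULT ==
w
q
s
s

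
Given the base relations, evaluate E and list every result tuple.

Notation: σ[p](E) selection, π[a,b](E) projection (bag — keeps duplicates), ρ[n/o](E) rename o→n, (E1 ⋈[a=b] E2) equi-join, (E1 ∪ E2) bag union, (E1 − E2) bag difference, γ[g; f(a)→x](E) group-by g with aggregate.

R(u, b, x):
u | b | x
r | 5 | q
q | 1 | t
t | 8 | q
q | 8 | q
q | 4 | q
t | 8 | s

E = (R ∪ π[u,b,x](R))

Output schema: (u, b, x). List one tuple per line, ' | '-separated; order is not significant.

Row counts bottom-up:
  R → 6
  R → 6
  π[u,b,x](R) → 6
  (R ∪ π[u,b,x](R)) → 12

== RESULT ==
u | b | x
q | 1 | t
q | 1 | t
q | 4 | q
q | 4 | q
q | 8 | q
q | 8 | q
r | 5 | q
r | 5 | q
t | 8 | q
t | 8 | q
t | 8 | s
t | 8 | s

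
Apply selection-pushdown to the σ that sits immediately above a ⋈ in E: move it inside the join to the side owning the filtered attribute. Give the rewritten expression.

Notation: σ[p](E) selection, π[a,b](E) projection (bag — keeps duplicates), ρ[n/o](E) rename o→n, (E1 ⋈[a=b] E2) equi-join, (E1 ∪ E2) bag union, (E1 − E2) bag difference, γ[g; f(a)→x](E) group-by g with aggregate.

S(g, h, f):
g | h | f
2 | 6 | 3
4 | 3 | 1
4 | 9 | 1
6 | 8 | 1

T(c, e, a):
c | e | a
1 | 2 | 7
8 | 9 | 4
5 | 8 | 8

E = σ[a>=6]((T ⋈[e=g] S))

σ filters on a, owned by the left side.
E' = (σ[a>=6](T) ⋈[e=g] S)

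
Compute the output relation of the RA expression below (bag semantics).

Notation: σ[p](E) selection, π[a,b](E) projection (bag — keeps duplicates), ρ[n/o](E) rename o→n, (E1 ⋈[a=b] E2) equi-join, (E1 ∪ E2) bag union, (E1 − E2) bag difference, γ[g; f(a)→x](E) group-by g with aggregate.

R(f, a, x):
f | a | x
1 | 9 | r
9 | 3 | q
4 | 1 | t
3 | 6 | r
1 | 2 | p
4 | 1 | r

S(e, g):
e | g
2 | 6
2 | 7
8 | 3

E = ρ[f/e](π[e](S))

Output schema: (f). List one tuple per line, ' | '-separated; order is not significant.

Row counts bottom-up:
  S → 3
  π[e](S) → 3
  ρ[f/e](π[e](S)) → 3

== RESULT ==
f
2
2
8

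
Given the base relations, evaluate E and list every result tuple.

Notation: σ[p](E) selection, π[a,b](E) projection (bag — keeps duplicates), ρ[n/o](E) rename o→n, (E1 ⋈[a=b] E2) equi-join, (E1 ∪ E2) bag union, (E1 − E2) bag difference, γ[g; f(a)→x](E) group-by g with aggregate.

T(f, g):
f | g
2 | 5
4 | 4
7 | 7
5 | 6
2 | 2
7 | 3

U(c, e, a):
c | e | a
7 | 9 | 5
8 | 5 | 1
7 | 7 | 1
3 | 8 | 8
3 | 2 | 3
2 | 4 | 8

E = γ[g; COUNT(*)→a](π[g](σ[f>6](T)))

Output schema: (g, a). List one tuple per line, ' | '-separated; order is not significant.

Per-node cardinality:
  T → 6
  σ[f>6](T) → 2
  π[g](σ[f>6](T)) → 2
  γ[g; COUNT(*)→a](π[g](σ[f>6](T))) → 2

== RESULT ==
g | a
3 | 1
7 | 1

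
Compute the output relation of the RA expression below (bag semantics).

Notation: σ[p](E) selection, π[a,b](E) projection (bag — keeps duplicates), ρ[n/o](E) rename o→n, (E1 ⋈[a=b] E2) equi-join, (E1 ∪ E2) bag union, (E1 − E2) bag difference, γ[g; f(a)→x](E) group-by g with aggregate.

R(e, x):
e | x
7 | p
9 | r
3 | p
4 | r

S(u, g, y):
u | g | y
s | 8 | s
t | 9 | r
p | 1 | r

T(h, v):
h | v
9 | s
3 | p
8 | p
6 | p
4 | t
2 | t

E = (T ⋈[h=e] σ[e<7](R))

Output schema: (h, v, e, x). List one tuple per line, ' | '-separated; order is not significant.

Row counts bottom-up:
  T → 6
  R → 4
  σ[e<7](R) → 2
  (T ⋈[h=e] σ[e<7](R)) → 2

== RESULT ==
h | v | e | x
3 | p | 3 | p
4 | t | 4 | r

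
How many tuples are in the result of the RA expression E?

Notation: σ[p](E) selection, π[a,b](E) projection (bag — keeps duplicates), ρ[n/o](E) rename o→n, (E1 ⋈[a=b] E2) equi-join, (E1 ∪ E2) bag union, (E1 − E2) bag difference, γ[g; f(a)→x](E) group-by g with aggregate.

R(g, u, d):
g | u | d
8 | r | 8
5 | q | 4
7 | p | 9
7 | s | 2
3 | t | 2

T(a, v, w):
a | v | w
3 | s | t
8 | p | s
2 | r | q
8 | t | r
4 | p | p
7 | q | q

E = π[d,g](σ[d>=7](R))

Stepwise |·|:
  R → 5
  σ[d>=7](R) → 2
  π[d,g](σ[d>=7](R)) → 2

|E| = 2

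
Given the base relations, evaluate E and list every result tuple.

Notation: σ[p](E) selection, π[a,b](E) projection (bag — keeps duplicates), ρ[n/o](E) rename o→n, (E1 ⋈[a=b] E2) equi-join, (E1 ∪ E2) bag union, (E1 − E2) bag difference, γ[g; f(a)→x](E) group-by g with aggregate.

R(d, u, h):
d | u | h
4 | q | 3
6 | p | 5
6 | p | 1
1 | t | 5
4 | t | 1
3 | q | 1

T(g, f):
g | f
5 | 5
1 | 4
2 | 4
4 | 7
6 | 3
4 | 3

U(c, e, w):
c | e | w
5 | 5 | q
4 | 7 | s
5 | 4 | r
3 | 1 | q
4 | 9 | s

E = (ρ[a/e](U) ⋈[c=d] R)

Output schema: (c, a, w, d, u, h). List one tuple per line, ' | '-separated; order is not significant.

Per-node cardinality:
  U → 5
  ρ[a/e](U) → 5
  R → 6
  (ρ[a/e](U) ⋈[c=d] R) → 5

== RESULT ==
c | a | w | d | u | h
3 | 1 | q | 3 | q | 1
4 | 7 | s | 4 | q | 3
4 | 7 | s | 4 | t | 1
4 | 9 | s | 4 | q | 3
4 | 9 | s | 4 | t | 1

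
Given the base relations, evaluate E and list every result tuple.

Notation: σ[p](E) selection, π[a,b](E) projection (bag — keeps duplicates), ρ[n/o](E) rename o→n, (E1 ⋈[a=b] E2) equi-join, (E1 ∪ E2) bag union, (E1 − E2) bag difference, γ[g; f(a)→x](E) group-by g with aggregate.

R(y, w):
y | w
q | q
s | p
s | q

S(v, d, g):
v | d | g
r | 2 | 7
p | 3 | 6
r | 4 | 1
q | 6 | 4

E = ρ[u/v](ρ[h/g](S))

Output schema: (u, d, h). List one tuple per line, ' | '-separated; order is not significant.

Subexpression sizes:
  S → 4
  ρ[h/g](S) → 4
  ρ[u/v](ρ[h/g](S)) → 4

== RESULT ==
u | d | h
p | 3 | 6
q | 6 | 4
r | 2 | 7
r | 4 | 1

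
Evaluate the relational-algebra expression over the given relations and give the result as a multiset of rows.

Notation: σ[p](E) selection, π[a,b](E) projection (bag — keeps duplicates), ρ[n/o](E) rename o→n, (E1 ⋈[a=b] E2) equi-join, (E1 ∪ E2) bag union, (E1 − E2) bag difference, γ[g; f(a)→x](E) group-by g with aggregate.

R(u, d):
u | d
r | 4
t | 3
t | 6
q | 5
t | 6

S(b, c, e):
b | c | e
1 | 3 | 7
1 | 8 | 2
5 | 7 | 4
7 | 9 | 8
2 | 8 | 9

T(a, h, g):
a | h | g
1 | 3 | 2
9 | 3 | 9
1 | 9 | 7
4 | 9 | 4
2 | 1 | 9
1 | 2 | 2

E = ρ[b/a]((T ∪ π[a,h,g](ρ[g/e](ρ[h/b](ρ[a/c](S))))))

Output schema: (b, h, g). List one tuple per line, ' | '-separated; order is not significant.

Per-node cardinality:
  T → 6
  S → 5
  ρ[a/c](S) → 5
  ρ[h/b](ρ[a/c](S)) → 5
  ρ[g/e](ρ[h/b](ρ[a/c](S))) → 5
  π[a,h,g](ρ[g/e](ρ[h/b](ρ[a/c](S)))) → 5
  (T ∪ π[a,h,g](ρ[g/e](ρ[h/b](ρ[a/c](S))))) → 11
  ρ[b/a]((T ∪ π[a,h,g](ρ[g/e](ρ[h/b](ρ[a/c](S)))))) → 11

== RESULT ==
b | h | g
1 | 2 | 2
1 | 3 | 2
1 | 9 | 7
2 | 1 | 9
3 | 1 | 7
4 | 9 | 4
7 | 5 | 4
8 | 1 | 2
8 | 2 | 9
9 | 3 | 9
9 | 7 | 8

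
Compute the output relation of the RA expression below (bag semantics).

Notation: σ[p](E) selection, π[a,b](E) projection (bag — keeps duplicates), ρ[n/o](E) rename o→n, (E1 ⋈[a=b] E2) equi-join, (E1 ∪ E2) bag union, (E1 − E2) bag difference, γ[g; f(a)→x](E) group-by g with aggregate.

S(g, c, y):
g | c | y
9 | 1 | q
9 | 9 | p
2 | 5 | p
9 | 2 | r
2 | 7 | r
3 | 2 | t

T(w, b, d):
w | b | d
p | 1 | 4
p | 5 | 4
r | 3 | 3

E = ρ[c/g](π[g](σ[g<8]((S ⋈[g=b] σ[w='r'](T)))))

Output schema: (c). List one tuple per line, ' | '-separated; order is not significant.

Row counts bottom-up:
  S → 6
  T → 3
  σ[w='r'](T) → 1
  (S ⋈[g=b] σ[w='r'](T)) → 1
  σ[g<8]((S ⋈[g=b] σ[w='r'](T))) → 1
  π[g](σ[g<8]((S ⋈[g=b] σ[w='r'](T)))) → 1
  ρ[c/g](π[g](σ[g<8]((S ⋈[g=b] σ[w='r'](T))))) → 1

== RESULT ==
c
3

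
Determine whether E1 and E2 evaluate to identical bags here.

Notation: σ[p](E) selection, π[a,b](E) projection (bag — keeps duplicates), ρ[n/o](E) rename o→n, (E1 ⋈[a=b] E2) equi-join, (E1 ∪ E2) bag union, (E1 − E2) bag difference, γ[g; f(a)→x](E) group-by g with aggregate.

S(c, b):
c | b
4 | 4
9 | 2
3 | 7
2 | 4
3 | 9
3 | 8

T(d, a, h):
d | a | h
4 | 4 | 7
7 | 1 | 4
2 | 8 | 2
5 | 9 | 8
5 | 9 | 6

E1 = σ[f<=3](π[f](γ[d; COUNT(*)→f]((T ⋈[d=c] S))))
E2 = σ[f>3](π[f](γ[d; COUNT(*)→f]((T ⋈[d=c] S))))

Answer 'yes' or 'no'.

E1 per-node cardinality:
  T → 5
  S → 6
  (T ⋈[d=c] S) → 2
  γ[d; COUNT(*)→f]((T ⋈[d=c] S)) → 2
  π[f](γ[d; COUNT(*)→f]((T ⋈[d=c] S))) → 2
  σ[f<=3](π[f](γ[d; COUNT(*)→f]((T ⋈[d=c] S)))) → 2
E2 per-node cardinality:
  T → 5
  S → 6
  (T ⋈[d=c] S) → 2
  γ[d; COUNT(*)→f]((T ⋈[d=c] S)) → 2
  π[f](γ[d; COUNT(*)→f]((T ⋈[d=c] S))) → 2
  σ[f>3](π[f](γ[d; COUNT(*)→f]((T ⋈[d=c] S)))) → 0

E1 result:
f
1
1
E2 result:
f
(0 rows)
Witness: (1,) appears 2× in E1 but 0× in E2.

no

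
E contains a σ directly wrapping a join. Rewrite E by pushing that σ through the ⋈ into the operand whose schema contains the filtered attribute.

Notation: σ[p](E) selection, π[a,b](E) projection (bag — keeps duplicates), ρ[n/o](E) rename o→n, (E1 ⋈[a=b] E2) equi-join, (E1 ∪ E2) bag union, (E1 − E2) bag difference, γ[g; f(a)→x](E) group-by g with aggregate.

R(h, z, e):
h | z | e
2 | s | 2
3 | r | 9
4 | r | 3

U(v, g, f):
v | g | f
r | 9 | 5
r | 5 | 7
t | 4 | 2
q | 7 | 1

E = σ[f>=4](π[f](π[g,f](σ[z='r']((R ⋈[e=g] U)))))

σ filters on z, owned by the left side.
E' = σ[f>=4](π[f](π[g,f]((σ[z='r'](R) ⋈[e=g] U))))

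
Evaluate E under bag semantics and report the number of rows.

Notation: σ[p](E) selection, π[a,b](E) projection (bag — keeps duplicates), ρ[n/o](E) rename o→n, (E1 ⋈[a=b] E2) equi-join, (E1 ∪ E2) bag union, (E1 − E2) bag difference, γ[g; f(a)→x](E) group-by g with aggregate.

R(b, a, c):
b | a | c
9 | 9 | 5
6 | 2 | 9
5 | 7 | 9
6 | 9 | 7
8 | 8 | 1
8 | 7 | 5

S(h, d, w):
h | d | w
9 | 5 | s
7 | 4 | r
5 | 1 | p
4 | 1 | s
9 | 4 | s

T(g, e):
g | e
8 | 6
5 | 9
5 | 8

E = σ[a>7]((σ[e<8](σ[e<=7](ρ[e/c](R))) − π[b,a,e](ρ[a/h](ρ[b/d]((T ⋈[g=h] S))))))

Row counts bottom-up:
  R → 6
  ρ[e/c](R) → 6
  σ[e<=7](ρ[e/c](R)) → 4
  σ[e<8](σ[e<=7](ρ[e/c](R))) → 4
  T → 3
  S → 5
  (T ⋈[g=h] S) → 2
  ρ[b/d]((T ⋈[g=h] S)) → 2
  ρ[a/h](ρ[b/d]((T ⋈[g=h] S))) → 2
  π[b,a,e](ρ[a/h](ρ[b/d]((T ⋈[g=h] S)))) → 2
  (σ[e<8](σ[e<=7](ρ[e/c](R))) − π[b,a,e](ρ[a/h](ρ[b/d]((T ⋈[g=h] S))))) → 4
  σ[a>7]((σ[e<8](σ[e<=7](ρ[e/c](R))) − π[b,a,e](ρ[a/h](ρ[b/d]((T ⋈[g=h] S)))))) → 3

|E| = 3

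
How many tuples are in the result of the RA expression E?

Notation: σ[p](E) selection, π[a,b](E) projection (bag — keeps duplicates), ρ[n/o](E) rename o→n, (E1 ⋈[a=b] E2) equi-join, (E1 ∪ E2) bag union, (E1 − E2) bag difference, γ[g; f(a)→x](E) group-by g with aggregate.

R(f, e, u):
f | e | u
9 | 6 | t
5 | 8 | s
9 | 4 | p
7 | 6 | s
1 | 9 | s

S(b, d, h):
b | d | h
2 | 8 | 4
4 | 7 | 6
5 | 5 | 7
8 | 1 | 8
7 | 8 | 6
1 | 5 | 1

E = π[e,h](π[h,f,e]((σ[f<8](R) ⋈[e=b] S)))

Subexpression sizes:
  R → 5
  σ[f<8](R) → 3
  S → 6
  (σ[f<8](R) ⋈[e=b] S) → 1
  π[h,f,e]((σ[f<8](R) ⋈[e=b] S)) → 1
  π[e,h](π[h,f,e]((σ[f<8](R) ⋈[e=b] S))) → 1

|E| = 1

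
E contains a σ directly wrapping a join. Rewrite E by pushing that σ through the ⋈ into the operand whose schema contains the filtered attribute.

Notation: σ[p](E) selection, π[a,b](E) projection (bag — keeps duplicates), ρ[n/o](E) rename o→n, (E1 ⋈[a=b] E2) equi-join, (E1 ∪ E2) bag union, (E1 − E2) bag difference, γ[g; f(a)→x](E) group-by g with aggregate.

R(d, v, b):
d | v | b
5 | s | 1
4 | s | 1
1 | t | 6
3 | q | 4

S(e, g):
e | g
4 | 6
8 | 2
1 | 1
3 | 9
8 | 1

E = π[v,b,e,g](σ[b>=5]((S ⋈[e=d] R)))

σ filters on b, owned by the right side.
E' = π[v,b,e,g]((S ⋈[e=d] σ[b>=5](R)))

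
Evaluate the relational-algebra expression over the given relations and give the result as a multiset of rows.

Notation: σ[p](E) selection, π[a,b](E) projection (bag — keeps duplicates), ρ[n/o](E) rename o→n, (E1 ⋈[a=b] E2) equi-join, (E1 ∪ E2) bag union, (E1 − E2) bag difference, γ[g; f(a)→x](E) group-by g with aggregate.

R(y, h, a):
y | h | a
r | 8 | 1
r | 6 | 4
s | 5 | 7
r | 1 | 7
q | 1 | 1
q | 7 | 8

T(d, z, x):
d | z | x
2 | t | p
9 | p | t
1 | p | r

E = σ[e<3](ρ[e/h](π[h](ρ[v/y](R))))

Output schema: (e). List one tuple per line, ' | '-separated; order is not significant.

Per-node cardinality:
  R → 6
  ρ[v/y](R) → 6
  π[h](ρ[v/y](R)) → 6
  ρ[e/h](π[h](ρ[v/y](R))) → 6
  σ[e<3](ρ[e/h](π[h](ρ[v/y](R)))) → 2

== RESULT ==
e
1
1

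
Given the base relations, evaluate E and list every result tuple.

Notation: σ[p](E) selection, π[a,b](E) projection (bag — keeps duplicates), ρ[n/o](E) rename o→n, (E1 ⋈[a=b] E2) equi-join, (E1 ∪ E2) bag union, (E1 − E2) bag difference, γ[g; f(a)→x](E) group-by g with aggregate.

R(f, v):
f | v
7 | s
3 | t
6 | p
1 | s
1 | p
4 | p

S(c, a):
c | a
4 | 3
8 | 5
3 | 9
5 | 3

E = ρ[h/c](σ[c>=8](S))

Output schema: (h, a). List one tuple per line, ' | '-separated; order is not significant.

Subexpression sizes:
  S → 4
  σ[c>=8](S) → 1
  ρ[h/c](σ[c>=8](S)) → 1

== RESULT ==
h | a
8 | 5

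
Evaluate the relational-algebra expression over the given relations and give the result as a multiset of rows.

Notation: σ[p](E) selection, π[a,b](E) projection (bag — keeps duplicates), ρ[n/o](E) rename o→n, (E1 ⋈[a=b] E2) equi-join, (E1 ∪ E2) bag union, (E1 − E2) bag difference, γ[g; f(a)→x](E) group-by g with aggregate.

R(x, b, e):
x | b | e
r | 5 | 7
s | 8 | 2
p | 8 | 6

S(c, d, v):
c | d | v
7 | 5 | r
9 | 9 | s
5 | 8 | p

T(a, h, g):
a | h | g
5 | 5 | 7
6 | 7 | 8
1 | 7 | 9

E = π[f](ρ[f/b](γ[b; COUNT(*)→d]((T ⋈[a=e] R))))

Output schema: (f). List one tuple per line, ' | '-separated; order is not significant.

Stepwise |·|:
  T → 3
  R → 3
  (T ⋈[a=e] R) → 1
  γ[b; COUNT(*)→d]((T ⋈[a=e] R)) → 1
  ρ[f/b](γ[b; COUNT(*)→d]((T ⋈[a=e] R))) → 1
  π[f](ρ[f/b](γ[b; COUNT(*)→d]((T ⋈[a=e] R)))) → 1

== RESULT ==
f
8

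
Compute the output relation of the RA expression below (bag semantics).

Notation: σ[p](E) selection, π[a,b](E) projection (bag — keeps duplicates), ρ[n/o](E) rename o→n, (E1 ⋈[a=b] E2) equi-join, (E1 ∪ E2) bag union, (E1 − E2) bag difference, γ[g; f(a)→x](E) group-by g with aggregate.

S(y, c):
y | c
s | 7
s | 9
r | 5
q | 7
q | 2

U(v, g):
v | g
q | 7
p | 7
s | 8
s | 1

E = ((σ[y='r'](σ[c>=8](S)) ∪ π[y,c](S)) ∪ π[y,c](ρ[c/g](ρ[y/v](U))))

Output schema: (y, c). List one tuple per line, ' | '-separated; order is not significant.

Subexpression sizes:
  S → 5
  σ[c>=8](S) → 1
  σ[y='r'](σ[c>=8](S)) → 0
  S → 5
  π[y,c](S) → 5
  (σ[y='r'](σ[c>=8](S)) ∪ π[y,c](S)) → 5
  U → 4
  ρ[y/v](U) → 4
  ρ[c/g](ρ[y/v](U)) → 4
  π[y,c](ρ[c/g](ρ[y/v](U))) → 4
  ((σ[y='r'](σ[c>=8](S)) ∪ π[y,c](S)) ∪ π[y,c](ρ[c/g](ρ[y/v](U)))) → 9

== RESULT ==
y | c
p | 7
q | 2
q | 7
q | 7
r | 5
s | 1
s | 7
s | 8
s | 9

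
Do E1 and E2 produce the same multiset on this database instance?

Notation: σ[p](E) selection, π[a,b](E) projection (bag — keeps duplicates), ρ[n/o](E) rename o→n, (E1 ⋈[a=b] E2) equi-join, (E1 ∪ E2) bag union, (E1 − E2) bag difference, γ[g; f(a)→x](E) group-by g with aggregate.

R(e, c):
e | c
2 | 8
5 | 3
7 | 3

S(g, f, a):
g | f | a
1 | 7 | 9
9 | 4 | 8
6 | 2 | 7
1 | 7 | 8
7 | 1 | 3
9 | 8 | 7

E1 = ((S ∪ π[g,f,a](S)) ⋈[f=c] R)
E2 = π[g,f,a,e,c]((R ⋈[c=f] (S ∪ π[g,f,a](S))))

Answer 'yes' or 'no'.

E1 stepwise |·|:
  S → 6
  S → 6
  π[g,f,a](S) → 6
  (S ∪ π[g,f,a](S)) → 12
  R → 3
  ((S ∪ π[g,f,a](S)) ⋈[f=c] R) → 2
E2 stepwise |·|:
  R → 3
  S → 6
  S → 6
  π[g,f,a](S) → 6
  (S ∪ π[g,f,a](S)) → 12
  (R ⋈[c=f] (S ∪ π[g,f,a](S))) → 2
  π[g,f,a,e,c]((R ⋈[c=f] (S ∪ π[g,f,a](S)))) → 2

E1 and E2 produce the same multiset:
g | f | a | e | c
9 | 8 | 7 | 2 | 8
9 | 8 | 7 | 2 | 8

yes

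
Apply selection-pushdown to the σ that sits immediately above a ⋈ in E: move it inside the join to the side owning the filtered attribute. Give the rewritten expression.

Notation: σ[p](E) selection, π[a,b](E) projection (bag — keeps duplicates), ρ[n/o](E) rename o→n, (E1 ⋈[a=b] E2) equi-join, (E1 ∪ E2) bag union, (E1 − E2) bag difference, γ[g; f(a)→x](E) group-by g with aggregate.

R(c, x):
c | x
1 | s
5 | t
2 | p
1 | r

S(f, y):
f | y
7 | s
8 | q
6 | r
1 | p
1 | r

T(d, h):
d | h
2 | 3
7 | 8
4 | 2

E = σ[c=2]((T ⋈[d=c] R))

σ filters on c, owned by the right side.
E' = (T ⋈[d=c] σ[c=2](R))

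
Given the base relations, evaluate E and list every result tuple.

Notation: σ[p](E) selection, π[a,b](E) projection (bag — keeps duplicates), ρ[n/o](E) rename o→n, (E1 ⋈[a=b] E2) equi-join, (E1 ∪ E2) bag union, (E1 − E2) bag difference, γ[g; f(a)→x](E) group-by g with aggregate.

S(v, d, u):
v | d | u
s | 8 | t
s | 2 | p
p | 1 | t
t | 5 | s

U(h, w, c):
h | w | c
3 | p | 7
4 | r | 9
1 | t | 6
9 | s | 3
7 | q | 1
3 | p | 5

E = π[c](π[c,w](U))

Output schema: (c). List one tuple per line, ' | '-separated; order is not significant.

Stepwise |·|:
  U → 6
  π[c,w](U) → 6
  π[c](π[c,w](U)) → 6

== RESULT ==
c
1
3
5
6
7
9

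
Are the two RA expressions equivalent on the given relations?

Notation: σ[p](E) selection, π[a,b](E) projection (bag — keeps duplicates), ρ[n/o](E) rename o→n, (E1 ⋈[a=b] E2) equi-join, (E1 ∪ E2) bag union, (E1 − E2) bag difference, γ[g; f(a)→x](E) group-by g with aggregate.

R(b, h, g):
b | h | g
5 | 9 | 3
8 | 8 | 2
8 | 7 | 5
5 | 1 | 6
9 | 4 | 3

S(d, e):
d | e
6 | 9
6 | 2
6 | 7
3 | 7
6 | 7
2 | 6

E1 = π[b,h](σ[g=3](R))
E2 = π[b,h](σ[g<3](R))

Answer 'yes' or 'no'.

E1 subexpression sizes:
  R → 5
  σ[g=3](R) → 2
  π[b,h](σ[g=3](R)) → 2
E2 subexpression sizes:
  R → 5
  σ[g<3](R) → 1
  π[b,h](σ[g<3](R)) → 1

E1 result:
b | h
5 | 9
9 | 4
E2 result:
b | h
8 | 8
Witness: (8, 8) appears 0× in E1 but 1× in E2.

no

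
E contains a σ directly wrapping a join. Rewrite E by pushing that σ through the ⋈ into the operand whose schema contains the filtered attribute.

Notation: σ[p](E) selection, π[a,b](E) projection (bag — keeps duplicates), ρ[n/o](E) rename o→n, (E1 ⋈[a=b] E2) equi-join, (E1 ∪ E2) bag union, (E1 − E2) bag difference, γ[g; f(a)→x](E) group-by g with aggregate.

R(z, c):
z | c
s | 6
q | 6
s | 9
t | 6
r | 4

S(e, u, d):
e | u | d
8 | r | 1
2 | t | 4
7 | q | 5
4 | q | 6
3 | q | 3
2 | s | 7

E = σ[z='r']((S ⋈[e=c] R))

σ filters on z, owned by the right side.
E' = (S ⋈[e=c] σ[z='r'](R))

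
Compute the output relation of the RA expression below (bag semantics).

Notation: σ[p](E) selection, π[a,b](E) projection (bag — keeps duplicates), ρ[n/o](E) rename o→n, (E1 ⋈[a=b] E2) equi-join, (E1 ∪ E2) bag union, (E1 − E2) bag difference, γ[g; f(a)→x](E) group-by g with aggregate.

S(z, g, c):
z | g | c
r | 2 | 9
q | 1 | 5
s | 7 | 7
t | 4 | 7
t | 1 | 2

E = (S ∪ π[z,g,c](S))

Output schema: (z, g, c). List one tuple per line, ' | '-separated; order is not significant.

Subexpression sizes:
  S → 5
  S → 5
  π[z,g,c](S) → 5
  (S ∪ π[z,g,c](S)) → 10

== RESULT ==
z | g | c
q | 1 | 5
q | 1 | 5
r | 2 | 9
r | 2 | 9
s | 7 | 7
s | 7 | 7
t | 1 | 2
t | 1 | 2
t | 4 | 7
t | 4 | 7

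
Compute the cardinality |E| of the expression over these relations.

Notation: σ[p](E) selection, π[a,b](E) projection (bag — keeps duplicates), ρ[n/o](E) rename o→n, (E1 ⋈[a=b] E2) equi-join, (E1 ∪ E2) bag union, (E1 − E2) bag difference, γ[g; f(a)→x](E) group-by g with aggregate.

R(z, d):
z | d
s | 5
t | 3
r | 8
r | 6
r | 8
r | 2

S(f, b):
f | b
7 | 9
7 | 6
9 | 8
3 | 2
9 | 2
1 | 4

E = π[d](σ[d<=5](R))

Per-node cardinality:
  R → 6
  σ[d<=5](R) → 3
  π[d](σ[d<=5](R)) → 3

|E| = 3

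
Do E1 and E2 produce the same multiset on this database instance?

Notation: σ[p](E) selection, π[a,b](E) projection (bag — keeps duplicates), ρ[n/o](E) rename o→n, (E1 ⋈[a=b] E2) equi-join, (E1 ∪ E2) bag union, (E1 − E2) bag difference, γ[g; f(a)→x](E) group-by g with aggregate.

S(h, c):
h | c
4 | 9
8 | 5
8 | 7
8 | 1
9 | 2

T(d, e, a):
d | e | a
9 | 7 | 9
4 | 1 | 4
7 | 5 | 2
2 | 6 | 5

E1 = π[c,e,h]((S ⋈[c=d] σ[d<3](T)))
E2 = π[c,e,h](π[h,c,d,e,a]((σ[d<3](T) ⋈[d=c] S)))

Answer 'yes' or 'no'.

E1 per-node cardinality:
  S → 5
  T → 4
  σ[d<3](T) → 1
  (S ⋈[c=d] σ[d<3](T)) → 1
  π[c,e,h]((S ⋈[c=d] σ[d<3](T))) → 1
E2 per-node cardinality:
  T → 4
  σ[d<3](T) → 1
  S → 5
  (σ[d<3](T) ⋈[d=c] S) → 1
  π[h,c,d,e,a]((σ[d<3](T) ⋈[d=c] S)) → 1
  π[c,e,h](π[h,c,d,e,a]((σ[d<3](T) ⋈[d=c] S))) → 1

E1 and E2 produce the same multiset:
c | e | h
2 | 6 | 9

yes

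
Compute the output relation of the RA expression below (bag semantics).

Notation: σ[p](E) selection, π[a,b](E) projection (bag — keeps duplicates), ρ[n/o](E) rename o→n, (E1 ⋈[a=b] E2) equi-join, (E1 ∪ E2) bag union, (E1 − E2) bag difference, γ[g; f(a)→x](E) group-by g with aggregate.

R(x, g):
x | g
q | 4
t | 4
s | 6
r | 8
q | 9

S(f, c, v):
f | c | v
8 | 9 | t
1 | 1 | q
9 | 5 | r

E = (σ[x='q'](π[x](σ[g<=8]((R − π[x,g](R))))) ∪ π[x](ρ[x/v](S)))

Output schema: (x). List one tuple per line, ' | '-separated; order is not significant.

Per-node cardinality:
  R → 5
  R → 5
  π[x,g](R) → 5
  (R − π[x,g](R)) → 0
  σ[g<=8]((R − π[x,g](R))) → 0
  π[x](σ[g<=8]((R − π[x,g](R)))) → 0
  σ[x='q'](π[x](σ[g<=8]((R − π[x,g](R))))) → 0
  S → 3
  ρ[x/v](S) → 3
  π[x](ρ[x/v](S)) → 3
  (σ[x='q'](π[x](σ[g<=8]((R − π[x,g](R))))) ∪ π[x](ρ[x/v](S))) → 3

== RESULT ==
x
q
r
t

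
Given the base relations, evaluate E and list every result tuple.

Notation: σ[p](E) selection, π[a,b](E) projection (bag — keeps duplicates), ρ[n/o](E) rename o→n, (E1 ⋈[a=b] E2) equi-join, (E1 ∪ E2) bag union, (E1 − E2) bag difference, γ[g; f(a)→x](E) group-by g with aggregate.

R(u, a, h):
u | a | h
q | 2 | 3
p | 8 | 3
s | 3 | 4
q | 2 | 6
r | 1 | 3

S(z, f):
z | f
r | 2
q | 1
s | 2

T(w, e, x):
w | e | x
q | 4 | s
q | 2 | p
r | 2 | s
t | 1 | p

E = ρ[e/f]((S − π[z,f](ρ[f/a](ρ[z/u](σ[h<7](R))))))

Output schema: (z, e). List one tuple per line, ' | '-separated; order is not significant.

Row counts bottom-up:
  S → 3
  R → 5
  σ[h<7](R) → 5
  ρ[z/u](σ[h<7](R)) → 5
  ρ[f/a](ρ[z/u](σ[h<7](R))) → 5
  π[z,f](ρ[f/a](ρ[z/u](σ[h<7](R)))) → 5
  (S − π[z,f](ρ[f/a](ρ[z/u](σ[h<7](R))))) → 3
  ρ[e/f]((S − π[z,f](ρ[f/a](ρ[z/u](σ[h<7](R)))))) → 3

== RESULT ==
z | e
q | 1
r | 2
s | 2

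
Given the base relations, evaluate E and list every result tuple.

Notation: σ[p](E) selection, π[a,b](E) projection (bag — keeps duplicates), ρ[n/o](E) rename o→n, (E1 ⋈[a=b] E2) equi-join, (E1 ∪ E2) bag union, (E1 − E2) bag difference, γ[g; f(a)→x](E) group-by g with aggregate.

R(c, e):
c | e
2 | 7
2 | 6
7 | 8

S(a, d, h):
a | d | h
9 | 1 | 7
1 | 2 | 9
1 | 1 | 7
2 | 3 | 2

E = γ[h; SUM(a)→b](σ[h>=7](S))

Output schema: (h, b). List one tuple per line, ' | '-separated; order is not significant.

Stepwise |·|:
  S → 4
  σ[h>=7](S) → 3
  γ[h; SUM(a)→b](σ[h>=7](S)) → 2

== RESULT ==
h | b
7 | 10
9 | 1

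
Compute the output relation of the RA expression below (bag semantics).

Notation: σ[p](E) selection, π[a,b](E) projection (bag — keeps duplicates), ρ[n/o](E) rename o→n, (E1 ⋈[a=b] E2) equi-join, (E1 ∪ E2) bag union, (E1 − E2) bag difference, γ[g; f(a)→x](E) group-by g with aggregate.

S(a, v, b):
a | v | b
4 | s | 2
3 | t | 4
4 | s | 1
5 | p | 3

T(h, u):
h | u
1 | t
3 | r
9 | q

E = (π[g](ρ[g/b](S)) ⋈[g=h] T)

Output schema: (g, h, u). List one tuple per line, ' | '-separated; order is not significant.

Subexpression sizes:
  S → 4
  ρ[g/b](S) → 4
  π[g](ρ[g/b](S)) → 4
  T → 3
  (π[g](ρ[g/b](S)) ⋈[g=h] T) → 2

== RESULT ==
g | h | u
1 | 1 | t
3 | 3 | r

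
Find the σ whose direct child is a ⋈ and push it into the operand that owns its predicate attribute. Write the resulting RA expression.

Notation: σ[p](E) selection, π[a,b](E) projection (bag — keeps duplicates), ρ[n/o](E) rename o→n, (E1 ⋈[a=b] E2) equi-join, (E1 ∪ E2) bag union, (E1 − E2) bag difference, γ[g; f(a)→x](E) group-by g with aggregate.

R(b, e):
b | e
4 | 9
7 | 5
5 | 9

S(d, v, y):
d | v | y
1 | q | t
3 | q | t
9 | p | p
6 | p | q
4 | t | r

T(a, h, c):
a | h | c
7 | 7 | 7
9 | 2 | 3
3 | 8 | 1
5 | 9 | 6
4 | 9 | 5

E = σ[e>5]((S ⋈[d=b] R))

σ filters on e, owned by the right side.
E' = (S ⋈[d=b] σ[e>5](R))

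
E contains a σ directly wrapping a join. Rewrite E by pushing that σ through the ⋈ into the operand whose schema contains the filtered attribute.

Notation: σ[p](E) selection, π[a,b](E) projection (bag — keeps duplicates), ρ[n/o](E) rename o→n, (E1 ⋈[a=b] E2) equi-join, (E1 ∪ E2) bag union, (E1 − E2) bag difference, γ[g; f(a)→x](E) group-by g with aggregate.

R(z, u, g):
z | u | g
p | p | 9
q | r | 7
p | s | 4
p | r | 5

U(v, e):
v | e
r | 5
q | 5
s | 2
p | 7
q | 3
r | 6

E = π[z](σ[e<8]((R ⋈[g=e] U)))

σ filters on e, owned by the right side.
E' = π[z]((R ⋈[g=e] σ[e<8](U)))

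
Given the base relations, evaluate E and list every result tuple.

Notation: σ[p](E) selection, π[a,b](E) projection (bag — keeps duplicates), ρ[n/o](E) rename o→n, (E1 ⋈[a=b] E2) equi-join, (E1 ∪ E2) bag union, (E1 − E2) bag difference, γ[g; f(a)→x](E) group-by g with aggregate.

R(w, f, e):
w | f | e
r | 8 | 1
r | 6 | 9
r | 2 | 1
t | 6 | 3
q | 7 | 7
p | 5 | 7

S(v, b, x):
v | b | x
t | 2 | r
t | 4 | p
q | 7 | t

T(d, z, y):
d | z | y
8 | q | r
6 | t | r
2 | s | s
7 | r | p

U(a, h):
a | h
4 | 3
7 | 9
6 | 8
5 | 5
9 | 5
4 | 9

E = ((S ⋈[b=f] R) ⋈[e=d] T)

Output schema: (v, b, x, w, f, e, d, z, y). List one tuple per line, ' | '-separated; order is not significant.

Stepwise |·|:
  S → 3
  R → 6
  (S ⋈[b=f] R) → 2
  T → 4
  ((S ⋈[b=f] R) ⋈[e=d] T) → 1

== RESULT ==
v | b | x | w | f | e | d | z | y
q | 7 | t | q | 7 | 7 | 7 | r | p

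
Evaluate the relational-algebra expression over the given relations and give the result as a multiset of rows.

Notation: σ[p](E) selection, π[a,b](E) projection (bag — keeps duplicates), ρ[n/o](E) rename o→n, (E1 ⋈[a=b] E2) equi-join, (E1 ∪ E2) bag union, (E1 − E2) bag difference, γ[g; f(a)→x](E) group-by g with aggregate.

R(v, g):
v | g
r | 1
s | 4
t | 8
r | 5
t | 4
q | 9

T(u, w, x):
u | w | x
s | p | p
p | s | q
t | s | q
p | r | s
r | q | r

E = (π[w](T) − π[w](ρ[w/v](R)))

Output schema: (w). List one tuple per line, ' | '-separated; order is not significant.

Per-node cardinality:
  T → 5
  π[w](T) → 5
  R → 6
  ρ[w/v](R) → 6
  π[w](ρ[w/v](R)) → 6
  (π[w](T) − π[w](ρ[w/v](R))) → 2

== RESULT ==
w
p
s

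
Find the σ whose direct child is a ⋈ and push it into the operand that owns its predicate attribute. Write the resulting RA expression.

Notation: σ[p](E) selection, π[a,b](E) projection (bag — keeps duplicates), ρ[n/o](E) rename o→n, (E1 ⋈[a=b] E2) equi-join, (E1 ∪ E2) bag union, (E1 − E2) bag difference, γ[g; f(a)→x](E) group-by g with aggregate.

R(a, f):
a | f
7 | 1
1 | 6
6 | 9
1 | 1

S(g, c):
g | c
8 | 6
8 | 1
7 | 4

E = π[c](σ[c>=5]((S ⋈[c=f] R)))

σ filters on c, owned by the left side.
E' = π[c]((σ[c>=5](S) ⋈[c=f] R))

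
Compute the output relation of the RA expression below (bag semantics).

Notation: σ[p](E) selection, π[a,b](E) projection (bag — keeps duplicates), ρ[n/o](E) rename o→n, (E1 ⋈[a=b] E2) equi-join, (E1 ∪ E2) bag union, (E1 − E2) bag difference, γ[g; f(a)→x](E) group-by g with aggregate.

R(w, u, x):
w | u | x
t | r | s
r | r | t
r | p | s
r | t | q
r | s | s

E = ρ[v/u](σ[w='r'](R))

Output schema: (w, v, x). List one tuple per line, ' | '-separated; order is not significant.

Row counts bottom-up:
  R → 5
  σ[w='r'](R) → 4
  ρ[v/u](σ[w='r'](R)) → 4

== RESULT ==
w | v | x
r | p | s
r | r | t
r | s | s
r | t | q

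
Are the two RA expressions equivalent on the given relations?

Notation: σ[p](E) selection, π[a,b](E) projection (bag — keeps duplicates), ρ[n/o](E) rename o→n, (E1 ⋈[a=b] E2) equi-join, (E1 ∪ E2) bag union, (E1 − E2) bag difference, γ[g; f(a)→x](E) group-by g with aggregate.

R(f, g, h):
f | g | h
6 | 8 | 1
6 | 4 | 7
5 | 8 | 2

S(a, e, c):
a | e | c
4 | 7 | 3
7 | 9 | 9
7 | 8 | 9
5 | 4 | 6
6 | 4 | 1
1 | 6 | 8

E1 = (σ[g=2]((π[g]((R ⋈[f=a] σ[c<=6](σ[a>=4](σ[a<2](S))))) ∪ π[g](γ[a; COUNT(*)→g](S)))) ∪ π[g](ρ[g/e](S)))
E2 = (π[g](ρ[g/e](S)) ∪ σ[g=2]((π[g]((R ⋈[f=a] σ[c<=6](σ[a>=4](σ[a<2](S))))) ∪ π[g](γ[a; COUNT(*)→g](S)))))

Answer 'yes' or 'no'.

E1 row counts bottom-up:
  R → 3
  S → 6
  σ[a<2](S) → 1
  σ[a>=4](σ[a<2](S)) → 0
  σ[c<=6](σ[a>=4](σ[a<2](S))) → 0
  (R ⋈[f=a] σ[c<=6](σ[a>=4](σ[a<2](S)))) → 0
  π[g]((R ⋈[f=a] σ[c<=6](σ[a>=4](σ[a<2](S))))) → 0
  S → 6
  γ[a; COUNT(*)→g](S) → 5
  π[g](γ[a; COUNT(*)→g](S)) → 5
  (π[g]((R ⋈[f=a] σ[c<=6](σ[a>=4](σ[a<2](S))))) ∪ π[g](γ[a; COUNT(*)→g](S))) → 5
  σ[g=2]((π[g]((R ⋈[f=a] σ[c<=6](σ[a>=4](σ[a<2](S))))) ∪ π[g](γ[a; COUNT(*)→g](S)))) → 1
  S → 6
  ρ[g/e](S) → 6
  π[g](ρ[g/e](S)) → 6
  (σ[g=2]((π[g]((R ⋈[f=a] σ[c<=6](σ[a>=4](σ[a<2](S))))) ∪ π[g](γ[a; COUNT(*)→g](S)))) ∪ π[g](ρ[g/e](S))) → 7
E2 row counts bottom-up:
  S → 6
  ρ[g/e](S) → 6
  π[g](ρ[g/e](S)) → 6
  R → 3
  S → 6
  σ[a<2](S) → 1
  σ[a>=4](σ[a<2](S)) → 0
  σ[c<=6](σ[a>=4](σ[a<2](S))) → 0
  (R ⋈[f=a] σ[c<=6](σ[a>=4](σ[a<2](S)))) → 0
  π[g]((R ⋈[f=a] σ[c<=6](σ[a>=4](σ[a<2](S))))) → 0
  S → 6
  γ[a; COUNT(*)→g](S) → 5
  π[g](γ[a; COUNT(*)→g](S)) → 5
  (π[g]((R ⋈[f=a] σ[c<=6](σ[a>=4](σ[a<2](S))))) ∪ π[g](γ[a; COUNT(*)→g](S))) → 5
  σ[g=2]((π[g]((R ⋈[f=a] σ[c<=6](σ[a>=4](σ[a<2](S))))) ∪ π[g](γ[a; COUNT(*)→g](S)))) → 1
  (π[g](ρ[g/e](S)) ∪ σ[g=2]((π[g]((R ⋈[f=a] σ[c<=6](σ[a>=4](σ[a<2](S))))) ∪ π[g](γ[a; COUNT(*)→g](S))))) → 7

E1 and E2 produce the same multiset:
g
2
4
4
6
7
8
9

yes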